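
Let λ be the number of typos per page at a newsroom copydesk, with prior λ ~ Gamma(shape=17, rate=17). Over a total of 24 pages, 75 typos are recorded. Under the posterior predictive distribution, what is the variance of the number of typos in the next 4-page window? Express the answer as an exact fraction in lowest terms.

Total count 75 over total exposure 24 pages.
The Gamma prior is conjugate for the Poisson rate, so λ | data ~ Gamma(17+75, 17+24) = Gamma(92, 41).
The posterior predictive for a window of length T is Negative Binomial with variance T·α'·(β'+T)/β'² = 4·92·45/1681 = 16560/1681.

16560/1681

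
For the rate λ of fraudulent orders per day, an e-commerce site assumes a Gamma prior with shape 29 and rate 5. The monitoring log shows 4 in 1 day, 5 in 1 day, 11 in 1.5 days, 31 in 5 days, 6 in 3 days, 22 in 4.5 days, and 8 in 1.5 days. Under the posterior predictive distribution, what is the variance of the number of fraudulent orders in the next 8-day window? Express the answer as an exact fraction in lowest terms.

113216/2025

Total count: 4 + 5 + 11 + 31 + 6 + 22 + 8 = 87.
Total exposure: 1 + 1 + 1.5 + 5 + 3 + 4.5 + 1.5 = 17.5 days.
Gamma(α, β) with Poisson data over total exposure Σt gives posterior Gamma(α+Σx, β+Σt) = Gamma(116, 45/2).
The posterior predictive for a window of length T is Negative Binomial with variance T·α'·(β'+T)/β'² = 8·116·(61/2)/(2025/4) = 113216/2025.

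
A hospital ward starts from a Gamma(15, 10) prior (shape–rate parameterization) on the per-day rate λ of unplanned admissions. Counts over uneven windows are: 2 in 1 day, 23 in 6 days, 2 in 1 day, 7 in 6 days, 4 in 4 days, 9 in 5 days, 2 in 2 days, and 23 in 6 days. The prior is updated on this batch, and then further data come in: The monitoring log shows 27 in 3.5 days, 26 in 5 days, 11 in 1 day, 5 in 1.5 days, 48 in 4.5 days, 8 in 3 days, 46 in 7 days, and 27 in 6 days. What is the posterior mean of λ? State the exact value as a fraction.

114/29

Total count: 2 + 23 + 2 + 7 + 4 + 9 + 2 + 23 = 72.
Total exposure: 1 + 6 + 1 + 6 + 4 + 5 + 2 + 6 = 31 days.
After the first batch: Gamma(15 + 72, 10 + 31) = Gamma(87, 41).
Total count: 27 + 26 + 11 + 5 + 48 + 8 + 46 + 27 = 198.
Total exposure: 3.5 + 5 + 1 + 1.5 + 4.5 + 3 + 7 + 6 = 31.5 days.
After the second batch: Gamma(87 + 198, 41 + 31.5) = Gamma(285, 145/2).
Posterior mean = α'/β' = 285/(145/2) = 114/29.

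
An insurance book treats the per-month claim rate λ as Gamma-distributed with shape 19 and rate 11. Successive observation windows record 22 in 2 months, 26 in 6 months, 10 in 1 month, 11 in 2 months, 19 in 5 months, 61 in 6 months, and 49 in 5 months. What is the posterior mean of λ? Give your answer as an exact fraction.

217/38

Total count: 22 + 26 + 10 + 11 + 19 + 61 + 49 = 198.
Total exposure: 2 + 6 + 1 + 2 + 5 + 6 + 5 = 27 months.
Conjugate update: add total count to the shape and total exposure to the rate, giving Gamma(217, 38).
Posterior mean = α'/β' = 217/38.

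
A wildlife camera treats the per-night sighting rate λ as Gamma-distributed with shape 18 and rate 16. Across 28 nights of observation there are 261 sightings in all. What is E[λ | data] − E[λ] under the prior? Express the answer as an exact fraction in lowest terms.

Total count 261 over total exposure 28 nights.
Gamma(α, β) with Poisson data over total exposure Σt gives posterior Gamma(α+Σx, β+Σt) = Gamma(279, 44).
Posterior mean = 279/44 = 279/44; prior mean = 18/16 = 9/8. Difference = 279/44 − 9/8 = 459/88.

459/88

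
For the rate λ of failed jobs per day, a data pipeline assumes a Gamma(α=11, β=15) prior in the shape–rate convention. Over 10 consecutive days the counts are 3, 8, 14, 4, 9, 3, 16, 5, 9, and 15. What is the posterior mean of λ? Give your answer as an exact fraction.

Total count: 3 + 8 + 14 + 4 + 9 + 3 + 16 + 5 + 9 + 15 = 86.
Total exposure: 10 days.
Gamma(α, β) with Poisson data over total exposure Σt gives posterior Gamma(α+Σx, β+Σt) = Gamma(97, 25).
Posterior mean = α'/β' = 97/25.

97/25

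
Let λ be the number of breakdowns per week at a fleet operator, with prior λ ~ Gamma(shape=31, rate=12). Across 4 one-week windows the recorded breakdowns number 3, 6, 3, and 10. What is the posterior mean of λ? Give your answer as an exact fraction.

53/16

Total count: 3 + 6 + 3 + 10 = 22.
Total exposure: 4 weeks.
Gamma(α, β) with Poisson data over total exposure Σt gives posterior Gamma(α+Σx, β+Σt) = Gamma(53, 16).
Posterior mean = α'/β' = 53/16.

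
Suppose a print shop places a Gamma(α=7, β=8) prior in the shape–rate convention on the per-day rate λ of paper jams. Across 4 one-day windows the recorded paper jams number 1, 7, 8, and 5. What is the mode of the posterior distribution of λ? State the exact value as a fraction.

Total count: 1 + 7 + 8 + 5 = 21.
Total exposure: 4 days.
Conjugate update: add total count to the shape and total exposure to the rate, giving Gamma(28, 12).
Posterior mode = (α'−1)/β' = 27/12 = 9/4.

9/4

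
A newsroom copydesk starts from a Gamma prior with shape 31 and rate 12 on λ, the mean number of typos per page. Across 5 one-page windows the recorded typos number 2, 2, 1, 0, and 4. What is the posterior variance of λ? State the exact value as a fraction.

Total count: 2 + 2 + 1 + 0 + 4 = 9.
Total exposure: 5 pages.
Posterior: α' = 31 + 9 = 40, β' = 12 + 5 = 17.
Posterior variance = α'/β'² = 40/289.

40/289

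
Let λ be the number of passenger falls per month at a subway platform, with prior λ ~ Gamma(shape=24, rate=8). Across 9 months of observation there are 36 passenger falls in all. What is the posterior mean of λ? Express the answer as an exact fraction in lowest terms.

60/17

Total count 36 over total exposure 9 months.
By Gamma–Poisson conjugacy, the posterior is Gamma(α + Σx, β + Σt) = Gamma(24 + 36, 8 + 9) = Gamma(60, 17).
Posterior mean = α'/β' = 60/17.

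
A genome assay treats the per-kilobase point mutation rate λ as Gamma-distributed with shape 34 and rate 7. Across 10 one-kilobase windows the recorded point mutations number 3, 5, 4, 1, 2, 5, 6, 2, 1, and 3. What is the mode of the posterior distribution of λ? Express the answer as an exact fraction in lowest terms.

Total count: 3 + 5 + 4 + 1 + 2 + 5 + 6 + 2 + 1 + 3 = 32.
Total exposure: 10 kilobases.
Conjugate update: add total count to the shape and total exposure to the rate, giving Gamma(66, 17).
Posterior mode = (α'−1)/β' = 65/17.

65/17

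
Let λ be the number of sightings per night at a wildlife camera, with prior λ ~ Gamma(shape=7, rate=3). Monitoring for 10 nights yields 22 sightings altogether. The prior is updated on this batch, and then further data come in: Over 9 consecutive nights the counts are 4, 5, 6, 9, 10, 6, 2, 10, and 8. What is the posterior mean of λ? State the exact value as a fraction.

Total count 22 over total exposure 10 nights.
After the first batch: Gamma(7 + 22, 3 + 10) = Gamma(29, 13).
Total count: 4 + 5 + 6 + 9 + 10 + 6 + 2 + 10 + 8 = 60.
Total exposure: 9 nights.
After the second batch: Gamma(29 + 60, 13 + 9) = Gamma(89, 22).
Posterior mean = α'/β' = 89/22.

89/22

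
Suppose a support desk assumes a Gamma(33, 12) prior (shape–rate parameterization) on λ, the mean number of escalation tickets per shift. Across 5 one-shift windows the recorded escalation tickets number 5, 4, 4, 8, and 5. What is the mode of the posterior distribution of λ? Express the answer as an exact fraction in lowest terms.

58/17

Total count: 5 + 4 + 4 + 8 + 5 = 26.
Total exposure: 5 shifts.
Conjugate update: add total count to the shape and total exposure to the rate, giving Gamma(59, 17).
Posterior mode = (α'−1)/β' = 58/17.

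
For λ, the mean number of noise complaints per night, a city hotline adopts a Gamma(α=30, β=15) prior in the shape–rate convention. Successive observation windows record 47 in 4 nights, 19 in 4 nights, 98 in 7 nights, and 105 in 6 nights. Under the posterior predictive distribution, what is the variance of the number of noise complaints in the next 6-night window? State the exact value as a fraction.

2093/36

Total count: 47 + 19 + 98 + 105 = 269.
Total exposure: 4 + 4 + 7 + 6 = 21 nights.
Conjugate update: add total count to the shape and total exposure to the rate, giving Gamma(299, 36).
The posterior predictive for a window of length T is Negative Binomial with variance T·α'·(β'+T)/β'² = 6·299·42/1296 = 2093/36.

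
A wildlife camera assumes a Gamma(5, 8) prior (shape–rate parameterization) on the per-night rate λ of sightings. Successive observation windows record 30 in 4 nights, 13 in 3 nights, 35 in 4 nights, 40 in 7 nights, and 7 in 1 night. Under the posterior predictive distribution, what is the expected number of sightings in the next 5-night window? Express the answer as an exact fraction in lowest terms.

650/27

Total count: 30 + 13 + 35 + 40 + 7 = 125.
Total exposure: 4 + 3 + 4 + 7 + 1 = 19 nights.
Conjugate update: add total count to the shape and total exposure to the rate, giving Gamma(130, 27).
Predictive mean over a 5-night window = T·E[λ|data] = 5·130/27 = 650/27.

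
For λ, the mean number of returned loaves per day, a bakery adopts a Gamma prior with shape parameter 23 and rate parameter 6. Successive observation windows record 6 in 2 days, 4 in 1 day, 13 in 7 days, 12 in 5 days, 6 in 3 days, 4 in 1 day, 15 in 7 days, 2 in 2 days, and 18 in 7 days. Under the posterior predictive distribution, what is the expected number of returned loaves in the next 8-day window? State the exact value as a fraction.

824/41

Total count: 6 + 4 + 13 + 12 + 6 + 4 + 15 + 2 + 18 = 80.
Total exposure: 2 + 1 + 7 + 5 + 3 + 1 + 7 + 2 + 7 = 35 days.
By Gamma–Poisson conjugacy, the posterior is Gamma(α + Σx, β + Σt) = Gamma(23 + 80, 6 + 35) = Gamma(103, 41).
Predictive mean over an 8-day window = T·E[λ|data] = 8·103/41 = 824/41.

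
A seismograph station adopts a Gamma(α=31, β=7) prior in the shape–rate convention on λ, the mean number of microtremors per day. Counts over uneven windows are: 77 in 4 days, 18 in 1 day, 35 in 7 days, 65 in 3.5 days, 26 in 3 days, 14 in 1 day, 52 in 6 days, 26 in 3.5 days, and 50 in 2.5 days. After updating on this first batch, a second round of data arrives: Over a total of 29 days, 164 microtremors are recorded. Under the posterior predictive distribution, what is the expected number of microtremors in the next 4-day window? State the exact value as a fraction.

Total count: 77 + 18 + 35 + 65 + 26 + 14 + 52 + 26 + 50 = 363.
Total exposure: 4 + 1 + 7 + 3.5 + 3 + 1 + 6 + 3.5 + 2.5 = 31.5 days.
After the first batch: Gamma(31 + 363, 7 + 31.5) = Gamma(394, 77/2).
Total count 164 over total exposure 29 days.
After the second batch: Gamma(394 + 164, 77/2 + 29) = Gamma(558, 135/2).
Predictive mean over a 4-day window = T·E[λ|data] = 4·558/(135/2) = 496/15.

496/15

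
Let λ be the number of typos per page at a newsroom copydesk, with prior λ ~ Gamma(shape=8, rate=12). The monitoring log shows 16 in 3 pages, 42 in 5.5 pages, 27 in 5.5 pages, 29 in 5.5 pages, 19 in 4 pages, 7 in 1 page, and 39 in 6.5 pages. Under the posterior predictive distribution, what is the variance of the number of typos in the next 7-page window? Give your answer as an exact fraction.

65450/1849

Total count: 16 + 42 + 27 + 29 + 19 + 7 + 39 = 179.
Total exposure: 3 + 5.5 + 5.5 + 5.5 + 4 + 1 + 6.5 = 31 pages.
The Gamma prior is conjugate for the Poisson rate, so λ | data ~ Gamma(8+179, 12+31) = Gamma(187, 43).
The posterior predictive for a window of length T is Negative Binomial with variance T·α'·(β'+T)/β'² = 7·187·50/1849 = 65450/1849.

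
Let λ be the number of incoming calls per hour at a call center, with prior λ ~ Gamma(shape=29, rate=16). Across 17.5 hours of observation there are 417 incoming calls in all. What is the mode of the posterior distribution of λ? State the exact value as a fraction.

890/67

Total count 417 over total exposure 17.5 hours.
Posterior: α' = 29 + 417 = 446, β' = 16 + 17.5 = 67/2.
Posterior mode = (α'−1)/β' = 445/(67/2) = 890/67.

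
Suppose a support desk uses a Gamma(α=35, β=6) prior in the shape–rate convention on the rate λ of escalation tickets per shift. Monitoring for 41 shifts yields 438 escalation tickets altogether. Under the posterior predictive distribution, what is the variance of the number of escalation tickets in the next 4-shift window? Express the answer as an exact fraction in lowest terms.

Total count 438 over total exposure 41 shifts.
Posterior: α' = 35 + 438 = 473, β' = 6 + 41 = 47.
The posterior predictive for a window of length T is Negative Binomial with variance T·α'·(β'+T)/β'² = 4·473·51/2209 = 96492/2209.

96492/2209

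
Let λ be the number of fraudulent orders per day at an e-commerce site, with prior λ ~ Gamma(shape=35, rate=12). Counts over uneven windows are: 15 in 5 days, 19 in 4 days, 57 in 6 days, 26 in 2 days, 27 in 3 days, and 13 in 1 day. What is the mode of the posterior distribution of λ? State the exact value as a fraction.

Total count: 15 + 19 + 57 + 26 + 27 + 13 = 157.
Total exposure: 5 + 4 + 6 + 2 + 3 + 1 = 21 days.
The Gamma prior is conjugate for the Poisson rate, so λ | data ~ Gamma(35+157, 12+21) = Gamma(192, 33).
Posterior mode = (α'−1)/β' = 191/33.

191/33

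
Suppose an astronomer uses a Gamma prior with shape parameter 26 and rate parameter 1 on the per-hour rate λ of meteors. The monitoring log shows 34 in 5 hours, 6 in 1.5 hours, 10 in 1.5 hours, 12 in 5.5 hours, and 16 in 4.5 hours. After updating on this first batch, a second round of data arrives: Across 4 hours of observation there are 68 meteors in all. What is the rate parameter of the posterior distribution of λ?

Total count: 34 + 6 + 10 + 12 + 16 = 78.
Total exposure: 5 + 1.5 + 1.5 + 5.5 + 4.5 = 18 hours.
After the first batch: Gamma(26 + 78, 1 + 18) = Gamma(104, 19).
Total count 68 over total exposure 4 hours.
After the second batch: Gamma(104 + 68, 19 + 4) = Gamma(172, 23).

23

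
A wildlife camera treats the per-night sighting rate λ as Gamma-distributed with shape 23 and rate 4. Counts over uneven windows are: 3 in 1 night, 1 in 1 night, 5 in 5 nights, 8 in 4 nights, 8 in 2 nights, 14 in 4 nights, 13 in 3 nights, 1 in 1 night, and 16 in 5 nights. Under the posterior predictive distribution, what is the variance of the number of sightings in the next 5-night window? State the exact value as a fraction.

161/9

Total count: 3 + 1 + 5 + 8 + 8 + 14 + 13 + 1 + 16 = 69.
Total exposure: 1 + 1 + 5 + 4 + 2 + 4 + 3 + 1 + 5 = 26 nights.
Posterior: α' = 23 + 69 = 92, β' = 4 + 26 = 30.
The posterior predictive for a window of length T is Negative Binomial with variance T·α'·(β'+T)/β'² = 5·92·35/900 = 161/9.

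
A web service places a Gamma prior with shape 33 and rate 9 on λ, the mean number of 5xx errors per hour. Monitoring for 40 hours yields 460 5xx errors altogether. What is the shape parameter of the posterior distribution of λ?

493

Total count 460 over total exposure 40 hours.
By Gamma–Poisson conjugacy, the posterior is Gamma(α + Σx, β + Σt) = Gamma(33 + 460, 9 + 40) = Gamma(493, 49).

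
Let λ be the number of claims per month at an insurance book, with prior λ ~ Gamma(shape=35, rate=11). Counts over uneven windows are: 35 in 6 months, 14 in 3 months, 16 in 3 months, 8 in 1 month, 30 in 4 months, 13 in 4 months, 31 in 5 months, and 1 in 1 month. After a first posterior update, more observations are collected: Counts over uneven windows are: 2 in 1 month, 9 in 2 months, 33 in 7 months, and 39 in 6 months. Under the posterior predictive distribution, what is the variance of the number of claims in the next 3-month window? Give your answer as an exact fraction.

2527/162

Total count: 35 + 14 + 16 + 8 + 30 + 13 + 31 + 1 = 148.
Total exposure: 6 + 3 + 3 + 1 + 4 + 4 + 5 + 1 = 27 months.
After the first batch: Gamma(35 + 148, 11 + 27) = Gamma(183, 38).
Total count: 2 + 9 + 33 + 39 = 83.
Total exposure: 1 + 2 + 7 + 6 = 16 months.
After the second batch: Gamma(183 + 83, 38 + 16) = Gamma(266, 54).
The posterior predictive for a window of length T is Negative Binomial with variance T·α'·(β'+T)/β'² = 3·266·57/2916 = 2527/162.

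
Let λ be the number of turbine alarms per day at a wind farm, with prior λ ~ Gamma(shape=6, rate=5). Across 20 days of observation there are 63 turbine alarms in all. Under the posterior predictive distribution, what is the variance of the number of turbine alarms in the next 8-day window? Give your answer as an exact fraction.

18216/625

Total count 63 over total exposure 20 days.
Gamma(α, β) with Poisson data over total exposure Σt gives posterior Gamma(α+Σx, β+Σt) = Gamma(69, 25).
The posterior predictive for a window of length T is Negative Binomial with variance T·α'·(β'+T)/β'² = 8·69·33/625 = 18216/625.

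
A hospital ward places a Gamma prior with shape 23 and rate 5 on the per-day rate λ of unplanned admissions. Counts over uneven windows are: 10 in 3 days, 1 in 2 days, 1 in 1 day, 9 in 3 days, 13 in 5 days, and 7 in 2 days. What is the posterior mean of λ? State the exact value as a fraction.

Total count: 10 + 1 + 1 + 9 + 13 + 7 = 41.
Total exposure: 3 + 2 + 1 + 3 + 5 + 2 = 16 days.
Gamma(α, β) with Poisson data over total exposure Σt gives posterior Gamma(α+Σx, β+Σt) = Gamma(64, 21).
Posterior mean = α'/β' = 64/21.

64/21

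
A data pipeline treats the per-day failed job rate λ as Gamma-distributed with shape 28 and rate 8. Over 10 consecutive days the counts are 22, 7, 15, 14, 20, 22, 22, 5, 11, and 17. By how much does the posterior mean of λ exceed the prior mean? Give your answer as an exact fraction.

Total count: 22 + 7 + 15 + 14 + 20 + 22 + 22 + 5 + 11 + 17 = 155.
Total exposure: 10 days.
Conjugate update: add total count to the shape and total exposure to the rate, giving Gamma(183, 18).
Posterior mean = 183/18 = 61/6; prior mean = 28/8 = 7/2. Difference = 61/6 − 7/2 = 20/3.

20/3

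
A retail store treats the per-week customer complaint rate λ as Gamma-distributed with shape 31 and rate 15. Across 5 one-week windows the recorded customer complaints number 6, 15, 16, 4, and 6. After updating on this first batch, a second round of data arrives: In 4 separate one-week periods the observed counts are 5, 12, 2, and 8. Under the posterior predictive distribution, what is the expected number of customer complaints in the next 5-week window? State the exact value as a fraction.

175/8

Total count: 6 + 15 + 16 + 4 + 6 = 47.
Total exposure: 5 weeks.
After the first batch: Gamma(31 + 47, 15 + 5) = Gamma(78, 20).
Total count: 5 + 12 + 2 + 8 = 27.
Total exposure: 4 weeks.
After the second batch: Gamma(78 + 27, 20 + 4) = Gamma(105, 24).
Predictive mean over a 5-week window = T·E[λ|data] = 5·105/24 = 175/8.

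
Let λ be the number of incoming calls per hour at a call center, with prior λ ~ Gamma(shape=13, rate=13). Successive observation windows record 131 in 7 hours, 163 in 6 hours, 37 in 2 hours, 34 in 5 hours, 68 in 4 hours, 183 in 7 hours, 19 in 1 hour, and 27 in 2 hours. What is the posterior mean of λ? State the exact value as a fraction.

Total count: 131 + 163 + 37 + 34 + 68 + 183 + 19 + 27 = 662.
Total exposure: 7 + 6 + 2 + 5 + 4 + 7 + 1 + 2 = 34 hours.
By Gamma–Poisson conjugacy, the posterior is Gamma(α + Σx, β + Σt) = Gamma(13 + 662, 13 + 34) = Gamma(675, 47).
Posterior mean = α'/β' = 675/47.

675/47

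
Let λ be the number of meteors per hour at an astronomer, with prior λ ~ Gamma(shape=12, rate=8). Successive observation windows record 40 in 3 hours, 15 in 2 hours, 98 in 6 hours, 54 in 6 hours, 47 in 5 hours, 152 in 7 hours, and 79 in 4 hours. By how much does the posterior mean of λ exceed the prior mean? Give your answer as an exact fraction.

871/82

Total count: 40 + 15 + 98 + 54 + 47 + 152 + 79 = 485.
Total exposure: 3 + 2 + 6 + 6 + 5 + 7 + 4 = 33 hours.
Posterior: α' = 12 + 485 = 497, β' = 8 + 33 = 41.
Posterior mean = 497/41 = 497/41; prior mean = 12/8 = 3/2. Difference = 497/41 − 3/2 = 871/82.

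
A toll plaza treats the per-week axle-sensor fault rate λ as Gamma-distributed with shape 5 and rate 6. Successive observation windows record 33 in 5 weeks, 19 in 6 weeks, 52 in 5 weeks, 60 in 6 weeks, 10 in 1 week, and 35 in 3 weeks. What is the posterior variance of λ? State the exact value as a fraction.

Total count: 33 + 19 + 52 + 60 + 10 + 35 = 209.
Total exposure: 5 + 6 + 5 + 6 + 1 + 3 = 26 weeks.
Posterior: α' = 5 + 209 = 214, β' = 6 + 26 = 32.
Posterior variance = α'/β'² = 214/1024 = 107/512.

107/512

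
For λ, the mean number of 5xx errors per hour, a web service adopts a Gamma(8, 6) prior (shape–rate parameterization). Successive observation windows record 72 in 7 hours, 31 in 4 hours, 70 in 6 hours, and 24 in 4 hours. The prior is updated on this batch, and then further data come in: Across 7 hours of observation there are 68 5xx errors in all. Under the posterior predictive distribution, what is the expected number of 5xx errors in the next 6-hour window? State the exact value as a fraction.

819/17

Total count: 72 + 31 + 70 + 24 = 197.
Total exposure: 7 + 4 + 6 + 4 = 21 hours.
After the first batch: Gamma(8 + 197, 6 + 21) = Gamma(205, 27).
Total count 68 over total exposure 7 hours.
After the second batch: Gamma(205 + 68, 27 + 7) = Gamma(273, 34).
Predictive mean over a 6-hour window = T·E[λ|data] = 6·273/34 = 819/17.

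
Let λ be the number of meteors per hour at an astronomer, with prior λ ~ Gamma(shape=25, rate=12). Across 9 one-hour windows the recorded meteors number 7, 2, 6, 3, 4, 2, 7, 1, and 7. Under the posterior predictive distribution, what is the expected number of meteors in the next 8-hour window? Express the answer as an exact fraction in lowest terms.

Total count: 7 + 2 + 6 + 3 + 4 + 2 + 7 + 1 + 7 = 39.
Total exposure: 9 hours.
By Gamma–Poisson conjugacy, the posterior is Gamma(α + Σx, β + Σt) = Gamma(25 + 39, 12 + 9) = Gamma(64, 21).
Predictive mean over an 8-hour window = T·E[λ|data] = 8·64/21 = 512/21.

512/21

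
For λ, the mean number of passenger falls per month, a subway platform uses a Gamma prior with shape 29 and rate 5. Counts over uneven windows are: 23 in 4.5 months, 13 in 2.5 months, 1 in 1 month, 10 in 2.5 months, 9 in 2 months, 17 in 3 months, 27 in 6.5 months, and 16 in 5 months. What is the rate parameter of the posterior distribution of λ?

32

Total count: 23 + 13 + 1 + 10 + 9 + 17 + 27 + 16 = 116.
Total exposure: 4.5 + 2.5 + 1 + 2.5 + 2 + 3 + 6.5 + 5 = 27 months.
By Gamma–Poisson conjugacy, the posterior is Gamma(α + Σx, β + Σt) = Gamma(29 + 116, 5 + 27) = Gamma(145, 32).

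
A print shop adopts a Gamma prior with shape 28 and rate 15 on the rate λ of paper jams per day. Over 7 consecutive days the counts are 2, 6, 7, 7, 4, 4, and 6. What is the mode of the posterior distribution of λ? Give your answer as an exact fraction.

Total count: 2 + 6 + 7 + 7 + 4 + 4 + 6 = 36.
Total exposure: 7 days.
Posterior: α' = 28 + 36 = 64, β' = 15 + 7 = 22.
Posterior mode = (α'−1)/β' = 63/22.

63/22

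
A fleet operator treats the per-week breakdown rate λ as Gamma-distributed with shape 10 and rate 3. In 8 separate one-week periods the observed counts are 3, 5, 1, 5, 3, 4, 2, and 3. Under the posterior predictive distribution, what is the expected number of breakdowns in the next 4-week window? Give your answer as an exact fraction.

Total count: 3 + 5 + 1 + 5 + 3 + 4 + 2 + 3 = 26.
Total exposure: 8 weeks.
Posterior: α' = 10 + 26 = 36, β' = 3 + 8 = 11.
Predictive mean over a 4-week window = T·E[λ|data] = 4·36/11 = 144/11.

144/11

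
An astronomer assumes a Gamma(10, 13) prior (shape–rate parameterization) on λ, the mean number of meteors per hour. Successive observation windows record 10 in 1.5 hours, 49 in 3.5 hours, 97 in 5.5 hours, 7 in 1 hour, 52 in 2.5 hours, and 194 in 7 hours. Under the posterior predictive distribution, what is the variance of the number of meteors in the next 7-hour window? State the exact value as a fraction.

Total count: 10 + 49 + 97 + 7 + 52 + 194 = 409.
Total exposure: 1.5 + 3.5 + 5.5 + 1 + 2.5 + 7 = 21 hours.
By Gamma–Poisson conjugacy, the posterior is Gamma(α + Σx, β + Σt) = Gamma(10 + 409, 13 + 21) = Gamma(419, 34).
The posterior predictive for a window of length T is Negative Binomial with variance T·α'·(β'+T)/β'² = 7·419·41/1156 = 120253/1156.

120253/1156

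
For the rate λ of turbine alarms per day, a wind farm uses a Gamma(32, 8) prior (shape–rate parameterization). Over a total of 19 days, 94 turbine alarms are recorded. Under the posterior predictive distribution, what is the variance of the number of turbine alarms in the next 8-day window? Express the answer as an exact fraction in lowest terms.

3920/81

Total count 94 over total exposure 19 days.
The Gamma prior is conjugate for the Poisson rate, so λ | data ~ Gamma(32+94, 8+19) = Gamma(126, 27).
The posterior predictive for a window of length T is Negative Binomial with variance T·α'·(β'+T)/β'² = 8·126·35/729 = 3920/81.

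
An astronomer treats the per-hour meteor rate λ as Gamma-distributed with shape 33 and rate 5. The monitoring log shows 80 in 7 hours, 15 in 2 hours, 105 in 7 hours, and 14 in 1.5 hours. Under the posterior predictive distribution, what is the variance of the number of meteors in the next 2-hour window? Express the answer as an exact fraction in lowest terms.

48412/2025

Total count: 80 + 15 + 105 + 14 = 214.
Total exposure: 7 + 2 + 7 + 1.5 = 17.5 hours.
The Gamma prior is conjugate for the Poisson rate, so λ | data ~ Gamma(33+214, 5+17.5) = Gamma(247, 45/2).
The posterior predictive for a window of length T is Negative Binomial with variance T·α'·(β'+T)/β'² = 2·247·(49/2)/(2025/4) = 48412/2025.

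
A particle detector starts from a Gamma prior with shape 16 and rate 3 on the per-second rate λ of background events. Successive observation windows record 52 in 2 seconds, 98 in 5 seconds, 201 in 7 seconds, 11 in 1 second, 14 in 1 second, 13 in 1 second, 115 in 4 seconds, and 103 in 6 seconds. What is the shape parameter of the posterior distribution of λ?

623

Total count: 52 + 98 + 201 + 11 + 14 + 13 + 115 + 103 = 607.
Total exposure: 2 + 5 + 7 + 1 + 1 + 1 + 4 + 6 = 27 seconds.
By Gamma–Poisson conjugacy, the posterior is Gamma(α + Σx, β + Σt) = Gamma(16 + 607, 3 + 27) = Gamma(623, 30).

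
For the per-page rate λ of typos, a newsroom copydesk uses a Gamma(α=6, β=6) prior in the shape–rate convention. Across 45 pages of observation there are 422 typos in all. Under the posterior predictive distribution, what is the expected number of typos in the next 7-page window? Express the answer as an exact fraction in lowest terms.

Total count 422 over total exposure 45 pages.
Gamma(α, β) with Poisson data over total exposure Σt gives posterior Gamma(α+Σx, β+Σt) = Gamma(428, 51).
Predictive mean over a 7-page window = T·E[λ|data] = 7·428/51 = 2996/51.

2996/51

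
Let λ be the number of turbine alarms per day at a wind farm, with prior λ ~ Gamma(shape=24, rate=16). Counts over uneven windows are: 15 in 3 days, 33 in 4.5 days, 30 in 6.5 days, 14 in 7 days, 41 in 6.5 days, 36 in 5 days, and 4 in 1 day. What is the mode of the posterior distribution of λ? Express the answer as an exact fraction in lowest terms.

Total count: 15 + 33 + 30 + 14 + 41 + 36 + 4 = 173.
Total exposure: 3 + 4.5 + 6.5 + 7 + 6.5 + 5 + 1 = 33.5 days.
By Gamma–Poisson conjugacy, the posterior is Gamma(α + Σx, β + Σt) = Gamma(24 + 173, 16 + 33.5) = Gamma(197, 99/2).
Posterior mode = (α'−1)/β' = 196/(99/2) = 392/99.

392/99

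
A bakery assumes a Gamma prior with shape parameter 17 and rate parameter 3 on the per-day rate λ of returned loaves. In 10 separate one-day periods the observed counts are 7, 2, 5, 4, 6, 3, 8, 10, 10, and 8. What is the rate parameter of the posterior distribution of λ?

13

Total count: 7 + 2 + 5 + 4 + 6 + 3 + 8 + 10 + 10 + 8 = 63.
Total exposure: 10 days.
Posterior: α' = 17 + 63 = 80, β' = 3 + 10 = 13.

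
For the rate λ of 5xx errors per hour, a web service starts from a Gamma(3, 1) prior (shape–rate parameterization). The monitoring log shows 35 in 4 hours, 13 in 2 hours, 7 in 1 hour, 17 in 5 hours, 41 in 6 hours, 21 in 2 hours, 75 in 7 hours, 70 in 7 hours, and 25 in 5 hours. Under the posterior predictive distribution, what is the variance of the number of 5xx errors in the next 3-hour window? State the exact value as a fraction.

39603/1600

Total count: 35 + 13 + 7 + 17 + 41 + 21 + 75 + 70 + 25 = 304.
Total exposure: 4 + 2 + 1 + 5 + 6 + 2 + 7 + 7 + 5 = 39 hours.
The Gamma prior is conjugate for the Poisson rate, so λ | data ~ Gamma(3+304, 1+39) = Gamma(307, 40).
The posterior predictive for a window of length T is Negative Binomial with variance T·α'·(β'+T)/β'² = 3·307·43/1600 = 39603/1600.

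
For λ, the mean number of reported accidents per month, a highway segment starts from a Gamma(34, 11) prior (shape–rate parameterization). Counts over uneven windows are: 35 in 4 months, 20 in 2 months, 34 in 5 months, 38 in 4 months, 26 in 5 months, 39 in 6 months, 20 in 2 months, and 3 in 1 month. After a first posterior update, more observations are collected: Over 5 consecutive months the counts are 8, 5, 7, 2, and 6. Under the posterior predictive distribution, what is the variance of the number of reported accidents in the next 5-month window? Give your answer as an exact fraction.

2770/81

Total count: 35 + 20 + 34 + 38 + 26 + 39 + 20 + 3 = 215.
Total exposure: 4 + 2 + 5 + 4 + 5 + 6 + 2 + 1 = 29 months.
After the first batch: Gamma(34 + 215, 11 + 29) = Gamma(249, 40).
Total count: 8 + 5 + 7 + 2 + 6 = 28.
Total exposure: 5 months.
After the second batch: Gamma(249 + 28, 40 + 5) = Gamma(277, 45).
The posterior predictive for a window of length T is Negative Binomial with variance T·α'·(β'+T)/β'² = 5·277·50/2025 = 2770/81.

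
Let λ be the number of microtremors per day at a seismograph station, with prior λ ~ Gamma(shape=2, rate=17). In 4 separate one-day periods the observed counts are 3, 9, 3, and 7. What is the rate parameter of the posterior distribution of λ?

21

Total count: 3 + 9 + 3 + 7 = 22.
Total exposure: 4 days.
Posterior: α' = 2 + 22 = 24, β' = 17 + 4 = 21.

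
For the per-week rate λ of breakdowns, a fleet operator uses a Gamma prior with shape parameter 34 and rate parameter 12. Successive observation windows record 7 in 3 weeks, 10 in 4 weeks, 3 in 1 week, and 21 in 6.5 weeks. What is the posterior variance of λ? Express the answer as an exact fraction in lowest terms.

300/2809

Total count: 7 + 10 + 3 + 21 = 41.
Total exposure: 3 + 4 + 1 + 6.5 = 14.5 weeks.
Posterior: α' = 34 + 41 = 75, β' = 12 + 14.5 = 53/2.
Posterior variance = α'/β'² = 75/(2809/4) = 300/2809.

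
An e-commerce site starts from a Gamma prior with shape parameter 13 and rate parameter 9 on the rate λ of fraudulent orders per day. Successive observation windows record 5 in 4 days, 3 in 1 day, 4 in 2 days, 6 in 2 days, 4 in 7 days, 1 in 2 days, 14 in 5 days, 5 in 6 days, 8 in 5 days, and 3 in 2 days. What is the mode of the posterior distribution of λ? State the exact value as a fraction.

Total count: 5 + 3 + 4 + 6 + 4 + 1 + 14 + 5 + 8 + 3 = 53.
Total exposure: 4 + 1 + 2 + 2 + 7 + 2 + 5 + 6 + 5 + 2 = 36 days.
By Gamma–Poisson conjugacy, the posterior is Gamma(α + Σx, β + Σt) = Gamma(13 + 53, 9 + 36) = Gamma(66, 45).
Posterior mode = (α'−1)/β' = 65/45 = 13/9.

13/9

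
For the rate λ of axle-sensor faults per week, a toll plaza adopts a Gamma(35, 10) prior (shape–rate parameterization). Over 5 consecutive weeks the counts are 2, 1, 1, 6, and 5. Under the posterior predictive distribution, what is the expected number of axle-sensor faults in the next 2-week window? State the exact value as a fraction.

Total count: 2 + 1 + 1 + 6 + 5 = 15.
Total exposure: 5 weeks.
By Gamma–Poisson conjugacy, the posterior is Gamma(α + Σx, β + Σt) = Gamma(35 + 15, 10 + 5) = Gamma(50, 15).
Predictive mean over a 2-week window = T·E[λ|data] = 2·50/15 = 20/3.

20/3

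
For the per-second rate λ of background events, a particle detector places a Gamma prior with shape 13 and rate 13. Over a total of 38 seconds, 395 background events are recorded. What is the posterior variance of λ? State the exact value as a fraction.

Total count 395 over total exposure 38 seconds.
Gamma(α, β) with Poisson data over total exposure Σt gives posterior Gamma(α+Σx, β+Σt) = Gamma(408, 51).
Posterior variance = α'/β'² = 408/2601 = 8/51.

8/51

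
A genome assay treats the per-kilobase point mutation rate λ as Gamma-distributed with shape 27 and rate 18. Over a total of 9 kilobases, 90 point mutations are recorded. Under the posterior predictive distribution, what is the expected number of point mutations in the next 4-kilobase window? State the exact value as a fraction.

52/3

Total count 90 over total exposure 9 kilobases.
By Gamma–Poisson conjugacy, the posterior is Gamma(α + Σx, β + Σt) = Gamma(27 + 90, 18 + 9) = Gamma(117, 27).
Predictive mean over a 4-kilobase window = T·E[λ|data] = 4·117/27 = 52/3.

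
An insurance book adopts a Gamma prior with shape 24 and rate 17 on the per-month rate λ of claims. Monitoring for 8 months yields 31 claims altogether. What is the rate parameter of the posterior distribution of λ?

25

Total count 31 over total exposure 8 months.
The Gamma prior is conjugate for the Poisson rate, so λ | data ~ Gamma(24+31, 17+8) = Gamma(55, 25).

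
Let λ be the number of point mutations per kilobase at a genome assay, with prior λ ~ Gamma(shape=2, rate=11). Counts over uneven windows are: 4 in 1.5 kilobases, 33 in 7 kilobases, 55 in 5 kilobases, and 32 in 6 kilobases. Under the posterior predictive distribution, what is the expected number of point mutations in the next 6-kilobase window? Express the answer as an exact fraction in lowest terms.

Total count: 4 + 33 + 55 + 32 = 124.
Total exposure: 1.5 + 7 + 5 + 6 = 19.5 kilobases.
By Gamma–Poisson conjugacy, the posterior is Gamma(α + Σx, β + Σt) = Gamma(2 + 124, 11 + 19.5) = Gamma(126, 61/2).
Predictive mean over a 6-kilobase window = T·E[λ|data] = 6·126/(61/2) = 1512/61.

1512/61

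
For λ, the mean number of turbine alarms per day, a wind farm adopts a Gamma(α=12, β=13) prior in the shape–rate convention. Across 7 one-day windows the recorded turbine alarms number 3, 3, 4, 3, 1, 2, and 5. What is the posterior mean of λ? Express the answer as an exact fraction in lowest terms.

33/20

Total count: 3 + 3 + 4 + 3 + 1 + 2 + 5 = 21.
Total exposure: 7 days.
Posterior: α' = 12 + 21 = 33, β' = 13 + 7 = 20.
Posterior mean = α'/β' = 33/20.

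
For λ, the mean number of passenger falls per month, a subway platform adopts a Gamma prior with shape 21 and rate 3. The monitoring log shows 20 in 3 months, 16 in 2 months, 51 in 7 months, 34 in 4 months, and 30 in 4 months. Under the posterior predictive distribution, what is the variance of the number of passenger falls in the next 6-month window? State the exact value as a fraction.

Total count: 20 + 16 + 51 + 34 + 30 = 151.
Total exposure: 3 + 2 + 7 + 4 + 4 = 20 months.
Conjugate update: add total count to the shape and total exposure to the rate, giving Gamma(172, 23).
The posterior predictive for a window of length T is Negative Binomial with variance T·α'·(β'+T)/β'² = 6·172·29/529 = 29928/529.

29928/529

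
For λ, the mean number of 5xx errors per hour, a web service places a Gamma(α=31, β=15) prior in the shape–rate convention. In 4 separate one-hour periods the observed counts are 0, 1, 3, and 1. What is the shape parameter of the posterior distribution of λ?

36

Total count: 0 + 1 + 3 + 1 = 5.
Total exposure: 4 hours.
Gamma(α, β) with Poisson data over total exposure Σt gives posterior Gamma(α+Σx, β+Σt) = Gamma(36, 19).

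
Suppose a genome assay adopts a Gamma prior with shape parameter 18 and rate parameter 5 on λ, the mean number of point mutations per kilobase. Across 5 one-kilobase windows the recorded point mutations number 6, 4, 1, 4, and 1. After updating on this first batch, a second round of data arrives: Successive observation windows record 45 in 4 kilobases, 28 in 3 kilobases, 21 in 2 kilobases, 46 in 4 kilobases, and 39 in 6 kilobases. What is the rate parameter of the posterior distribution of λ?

29

Total count: 6 + 4 + 1 + 4 + 1 = 16.
Total exposure: 5 kilobases.
After the first batch: Gamma(18 + 16, 5 + 5) = Gamma(34, 10).
Total count: 45 + 28 + 21 + 46 + 39 = 179.
Total exposure: 4 + 3 + 2 + 4 + 6 = 19 kilobases.
After the second batch: Gamma(34 + 179, 10 + 19) = Gamma(213, 29).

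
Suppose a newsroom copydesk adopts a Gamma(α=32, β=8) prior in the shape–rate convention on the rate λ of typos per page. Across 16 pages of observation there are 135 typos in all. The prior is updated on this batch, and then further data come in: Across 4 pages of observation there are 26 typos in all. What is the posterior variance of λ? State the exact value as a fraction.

Total count 135 over total exposure 16 pages.
After the first batch: Gamma(32 + 135, 8 + 16) = Gamma(167, 24).
Total count 26 over total exposure 4 pages.
After the second batch: Gamma(167 + 26, 24 + 4) = Gamma(193, 28).
Posterior variance = α'/β'² = 193/784.

193/784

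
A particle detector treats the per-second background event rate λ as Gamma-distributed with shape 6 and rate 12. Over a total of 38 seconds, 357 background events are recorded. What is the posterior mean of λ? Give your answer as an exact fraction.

363/50

Total count 357 over total exposure 38 seconds.
Conjugate update: add total count to the shape and total exposure to the rate, giving Gamma(363, 50).
Posterior mean = α'/β' = 363/50.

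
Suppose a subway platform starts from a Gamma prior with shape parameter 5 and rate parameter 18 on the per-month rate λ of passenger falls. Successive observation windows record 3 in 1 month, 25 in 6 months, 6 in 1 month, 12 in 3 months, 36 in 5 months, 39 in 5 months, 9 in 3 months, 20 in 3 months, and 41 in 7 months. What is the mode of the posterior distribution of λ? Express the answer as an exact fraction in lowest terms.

Total count: 3 + 25 + 6 + 12 + 36 + 39 + 9 + 20 + 41 = 191.
Total exposure: 1 + 6 + 1 + 3 + 5 + 5 + 3 + 3 + 7 = 34 months.
Gamma(α, β) with Poisson data over total exposure Σt gives posterior Gamma(α+Σx, β+Σt) = Gamma(196, 52).
Posterior mode = (α'−1)/β' = 195/52 = 15/4.

15/4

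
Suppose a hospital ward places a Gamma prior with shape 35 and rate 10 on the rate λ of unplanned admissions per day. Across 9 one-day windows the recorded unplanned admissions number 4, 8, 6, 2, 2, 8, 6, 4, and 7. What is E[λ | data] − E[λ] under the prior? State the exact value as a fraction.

Total count: 4 + 8 + 6 + 2 + 2 + 8 + 6 + 4 + 7 = 47.
Total exposure: 9 days.
The Gamma prior is conjugate for the Poisson rate, so λ | data ~ Gamma(35+47, 10+9) = Gamma(82, 19).
Posterior mean = 82/19 = 82/19; prior mean = 35/10 = 7/2. Difference = 82/19 − 7/2 = 31/38.

31/38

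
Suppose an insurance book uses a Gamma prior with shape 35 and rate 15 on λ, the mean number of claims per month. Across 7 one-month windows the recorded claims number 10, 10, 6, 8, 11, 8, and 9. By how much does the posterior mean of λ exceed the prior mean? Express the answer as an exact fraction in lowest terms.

Total count: 10 + 10 + 6 + 8 + 11 + 8 + 9 = 62.
Total exposure: 7 months.
The Gamma prior is conjugate for the Poisson rate, so λ | data ~ Gamma(35+62, 15+7) = Gamma(97, 22).
Posterior mean = 97/22 = 97/22; prior mean = 35/15 = 7/3. Difference = 97/22 − 7/3 = 137/66.

137/66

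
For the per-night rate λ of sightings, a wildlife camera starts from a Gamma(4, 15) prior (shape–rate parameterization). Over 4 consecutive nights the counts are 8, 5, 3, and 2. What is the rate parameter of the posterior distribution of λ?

Total count: 8 + 5 + 3 + 2 = 18.
Total exposure: 4 nights.
By Gamma–Poisson conjugacy, the posterior is Gamma(α + Σx, β + Σt) = Gamma(4 + 18, 15 + 4) = Gamma(22, 19).

19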